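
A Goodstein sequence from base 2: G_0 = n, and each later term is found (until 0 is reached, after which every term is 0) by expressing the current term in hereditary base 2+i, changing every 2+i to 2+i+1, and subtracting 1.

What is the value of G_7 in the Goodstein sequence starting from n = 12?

3486784574

step 0: 12 = 2^(2 + 1) + 2^2; sub 3 for 2: 3^(3 + 1) + 3^3; = 108; G_1 = 108−1 = 107
step 1: 107 = 3^(3 + 1) + 2·3^2 + 2·3 + 2; sub 4 for 3: 4^(4 + 1) + 2·4^2 + 2·4 + 2; = 1066; G_2 = 1066−1 = 1065
step 2: 1065 = 4^(4 + 1) + 2·4^2 + 2·4 + 1; sub 5 for 4: 5^(5 + 1) + 2·5^2 + 2·5 + 1; = 15686; G_3 = 15686−1 = 15685
step 3: 15685 = 5^(5 + 1) + 2·5^2 + 2·5; sub 6 for 5: 6^(6 + 1) + 2·6^2 + 2·6; = 280020; G_4 = 280020−1 = 280019
step 4: 280019 = 6^(6 + 1) + 2·6^2 + 6 + 5; sub 7 for 6: 7^(7 + 1) + 2·7^2 + 7 + 5; = 5764911; G_5 = 5764911−1 = 5764910
step 5: 5764910 = 7^(7 + 1) + 2·7^2 + 7 + 4; sub 8 for 7: 8^(8 + 1) + 2·8^2 + 8 + 4; = 134217868; G_6 = 134217868−1 = 134217867
step 6: 134217867 = 8^(8 + 1) + 2·8^2 + 8 + 3; sub 9 for 8: 9^(9 + 1) + 2·9^2 + 9 + 3; = 3486784575; G_7 = 3486784575−1 = 3486784574
step 7: 3486784574 = 9^(9 + 1) + 2·9^2 + 9 + 2; sub 10 for 9: 10^(10 + 1) + 2·10^2 + 10 + 2; = 100000000212; G_8 = 100000000212−1 = 100000000211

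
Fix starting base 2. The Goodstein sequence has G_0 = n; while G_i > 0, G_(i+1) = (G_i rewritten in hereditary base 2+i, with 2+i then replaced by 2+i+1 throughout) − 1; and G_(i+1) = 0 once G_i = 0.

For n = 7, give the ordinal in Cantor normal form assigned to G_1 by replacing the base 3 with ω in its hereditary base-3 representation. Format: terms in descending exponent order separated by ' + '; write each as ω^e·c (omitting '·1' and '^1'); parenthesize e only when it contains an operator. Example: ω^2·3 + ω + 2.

G_0 = 7. HB_2(7) = 2^2 + 2 + 1. Bump = 31. G_1 = 30.
G_1 = 30. HB_3(30) = 3^3 + 3. Bump = 260. G_2 = 259.

ω^ω + ω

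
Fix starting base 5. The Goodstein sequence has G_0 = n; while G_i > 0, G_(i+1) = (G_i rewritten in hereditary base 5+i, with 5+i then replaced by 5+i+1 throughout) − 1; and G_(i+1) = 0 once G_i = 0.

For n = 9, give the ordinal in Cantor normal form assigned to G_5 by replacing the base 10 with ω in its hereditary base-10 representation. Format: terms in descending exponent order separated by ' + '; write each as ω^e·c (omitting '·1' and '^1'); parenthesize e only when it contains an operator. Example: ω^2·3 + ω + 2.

base 5: 9 = 5 + 4; at 6: 6 + 4 = 10; next = 9
base 6: 9 = 6 + 3; at 7: 7 + 3 = 10; next = 9
base 7: 9 = 7 + 2; at 8: 8 + 2 = 10; next = 9
base 8: 9 = 8 + 1; at 9: 9 + 1 = 10; next = 9
base 9: 9 = 9; at 10: 10 = 10; next = 9
base 10: 9 = 9; at 11: 9 = 9; next = 8

9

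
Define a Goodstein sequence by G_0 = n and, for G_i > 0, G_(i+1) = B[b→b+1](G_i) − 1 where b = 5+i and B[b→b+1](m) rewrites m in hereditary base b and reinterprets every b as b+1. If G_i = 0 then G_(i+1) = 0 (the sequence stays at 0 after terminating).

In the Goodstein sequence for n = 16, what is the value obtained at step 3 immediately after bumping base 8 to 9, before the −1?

step 0: 16 = 3·5 + 1; sub 6 for 5: 3·6 + 1; = 19; G_1 = 19−1 = 18
step 1: 18 = 3·6; sub 7 for 6: 3·7; = 21; G_2 = 21−1 = 20
step 2: 20 = 2·7 + 6; sub 8 for 7: 2·8 + 6; = 22; G_3 = 22−1 = 21
step 3: 21 = 2·8 + 5; sub 9 for 8: 2·9 + 5; = 23; G_4 = 23−1 = 22

23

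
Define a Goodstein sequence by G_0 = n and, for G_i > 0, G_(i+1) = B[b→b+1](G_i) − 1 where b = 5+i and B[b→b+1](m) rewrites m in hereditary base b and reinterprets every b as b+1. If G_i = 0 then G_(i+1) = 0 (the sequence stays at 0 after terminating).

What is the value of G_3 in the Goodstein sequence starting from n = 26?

base 5: 26 = 5^2 + 1; at 6: 6^2 + 1 = 37; next = 36
base 6: 36 = 6^2; at 7: 7^2 = 49; next = 48
base 7: 48 = 6·7 + 6; at 8: 6·8 + 6 = 54; next = 53
base 8: 53 = 6·8 + 5; at 9: 6·9 + 5 = 59; next = 58

53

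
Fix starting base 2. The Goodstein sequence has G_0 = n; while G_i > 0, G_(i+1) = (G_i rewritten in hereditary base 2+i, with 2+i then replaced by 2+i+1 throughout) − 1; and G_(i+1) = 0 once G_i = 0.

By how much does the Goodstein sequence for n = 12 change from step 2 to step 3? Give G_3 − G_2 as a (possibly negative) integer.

12 —HB2→ 2^(2 + 1) + 2^2 —bump→ 3^(3 + 1) + 3^3 = 108 —(−1)→ 107
107 —HB3→ 3^(3 + 1) + 2·3^2 + 2·3 + 2 —bump→ 4^(4 + 1) + 2·4^2 + 2·4 + 2 = 1066 —(−1)→ 1065
1065 —HB4→ 4^(4 + 1) + 2·4^2 + 2·4 + 1 —bump→ 5^(5 + 1) + 2·5^2 + 2·5 + 1 = 15686 —(−1)→ 15685

14620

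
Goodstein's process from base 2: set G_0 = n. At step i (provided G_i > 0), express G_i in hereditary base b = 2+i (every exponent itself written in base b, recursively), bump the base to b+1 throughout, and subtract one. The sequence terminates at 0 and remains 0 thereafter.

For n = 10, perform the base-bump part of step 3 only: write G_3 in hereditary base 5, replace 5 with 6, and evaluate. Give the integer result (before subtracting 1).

base 2: 10 = 2^(2 + 1) + 2; at 3: 3^(3 + 1) + 3 = 84; next = 83
base 3: 83 = 3^(3 + 1) + 2; at 4: 4^(4 + 1) + 2 = 1026; next = 1025
base 4: 1025 = 4^(4 + 1) + 1; at 5: 5^(5 + 1) + 1 = 15626; next = 15625
base 5: 15625 = 5^(5 + 1); at 6: 6^(6 + 1) = 279936; next = 279935

279936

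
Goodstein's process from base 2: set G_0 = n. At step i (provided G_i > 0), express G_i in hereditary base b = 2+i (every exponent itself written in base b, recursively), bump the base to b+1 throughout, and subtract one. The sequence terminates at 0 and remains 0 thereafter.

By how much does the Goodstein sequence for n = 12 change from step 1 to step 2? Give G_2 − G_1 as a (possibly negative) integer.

G_0=12  [base 2] 2^(2 + 1) + 2^2  →[2↦3]→  3^(3 + 1) + 3^3 = 108  −1 ⇒ G_1=107
G_1=107  [base 3] 3^(3 + 1) + 2·3^2 + 2·3 + 2  →[3↦4]→  4^(4 + 1) + 2·4^2 + 2·4 + 2 = 1066  −1 ⇒ G_2=1065

958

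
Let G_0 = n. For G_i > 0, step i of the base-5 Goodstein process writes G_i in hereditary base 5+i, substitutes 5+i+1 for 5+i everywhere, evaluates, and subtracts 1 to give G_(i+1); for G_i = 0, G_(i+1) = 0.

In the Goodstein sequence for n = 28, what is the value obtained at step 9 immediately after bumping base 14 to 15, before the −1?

G_0 = 28. HB_5(28) = 5^2 + 3. Bump = 39. G_1 = 38.
G_1 = 38. HB_6(38) = 6^2 + 2. Bump = 51. G_2 = 50.
G_2 = 50. HB_7(50) = 7^2 + 1. Bump = 65. G_3 = 64.
G_3 = 64. HB_8(64) = 8^2. Bump = 81. G_4 = 80.
G_4 = 80. HB_9(80) = 8·9 + 8. Bump = 88. G_5 = 87.
G_5 = 87. HB_10(87) = 8·10 + 7. Bump = 95. G_6 = 94.
G_6 = 94. HB_11(94) = 8·11 + 6. Bump = 102. G_7 = 101.
G_7 = 101. HB_12(101) = 8·12 + 5. Bump = 109. G_8 = 108.
G_8 = 108. HB_13(108) = 8·13 + 4. Bump = 116. G_9 = 115.

123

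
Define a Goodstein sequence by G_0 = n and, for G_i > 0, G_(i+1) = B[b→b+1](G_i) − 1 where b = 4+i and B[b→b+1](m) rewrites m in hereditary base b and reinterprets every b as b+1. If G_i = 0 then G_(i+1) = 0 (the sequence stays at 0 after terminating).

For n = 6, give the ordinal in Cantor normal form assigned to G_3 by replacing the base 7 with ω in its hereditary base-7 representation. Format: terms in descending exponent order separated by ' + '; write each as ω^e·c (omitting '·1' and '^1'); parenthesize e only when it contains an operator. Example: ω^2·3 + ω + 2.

6

6 —HB4→ 4 + 2 —bump→ 5 + 2 = 7 —(−1)→ 6
6 —HB5→ 5 + 1 —bump→ 6 + 1 = 7 —(−1)→ 6
6 —HB6→ 6 —bump→ 7 = 7 —(−1)→ 6
6 —HB7→ 6 —bump→ 6 = 6 —(−1)→ 5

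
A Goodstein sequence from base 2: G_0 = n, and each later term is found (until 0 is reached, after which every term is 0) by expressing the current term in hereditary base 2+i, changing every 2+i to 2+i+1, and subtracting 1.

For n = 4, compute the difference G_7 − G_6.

34

4 —HB2→ 2^2 —bump→ 3^3 = 27 —(−1)→ 26
26 —HB3→ 2·3^2 + 2·3 + 2 —bump→ 2·4^2 + 2·4 + 2 = 42 —(−1)→ 41
41 —HB4→ 2·4^2 + 2·4 + 1 —bump→ 2·5^2 + 2·5 + 1 = 61 —(−1)→ 60
60 —HB5→ 2·5^2 + 2·5 —bump→ 2·6^2 + 2·6 = 84 —(−1)→ 83
83 —HB6→ 2·6^2 + 6 + 5 —bump→ 2·7^2 + 7 + 5 = 110 —(−1)→ 109
109 —HB7→ 2·7^2 + 7 + 4 —bump→ 2·8^2 + 8 + 4 = 140 —(−1)→ 139
139 —HB8→ 2·8^2 + 8 + 3 —bump→ 2·9^2 + 9 + 3 = 174 —(−1)→ 173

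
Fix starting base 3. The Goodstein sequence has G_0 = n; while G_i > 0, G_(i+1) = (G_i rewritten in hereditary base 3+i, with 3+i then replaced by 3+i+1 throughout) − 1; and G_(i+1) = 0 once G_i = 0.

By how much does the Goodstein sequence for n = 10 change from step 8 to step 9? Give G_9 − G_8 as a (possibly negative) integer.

base 3: 10 = 3^2 + 1; at 4: 4^2 + 1 = 17; next = 16
base 4: 16 = 4^2; at 5: 5^2 = 25; next = 24
base 5: 24 = 4·5 + 4; at 6: 4·6 + 4 = 28; next = 27
base 6: 27 = 4·6 + 3; at 7: 4·7 + 3 = 31; next = 30
base 7: 30 = 4·7 + 2; at 8: 4·8 + 2 = 34; next = 33
base 8: 33 = 4·8 + 1; at 9: 4·9 + 1 = 37; next = 36
base 9: 36 = 4·9; at 10: 4·10 = 40; next = 39
base 10: 39 = 3·10 + 9; at 11: 3·11 + 9 = 42; next = 41
base 11: 41 = 3·11 + 8; at 12: 3·12 + 8 = 44; next = 43

2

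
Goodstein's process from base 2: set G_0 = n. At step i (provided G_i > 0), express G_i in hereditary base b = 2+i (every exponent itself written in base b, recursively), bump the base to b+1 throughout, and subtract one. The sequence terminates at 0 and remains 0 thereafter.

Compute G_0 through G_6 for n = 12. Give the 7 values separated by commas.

step 0: 12 = 2^(2 + 1) + 2^2; sub 3 for 2: 3^(3 + 1) + 3^3; = 108; G_1 = 108−1 = 107
step 1: 107 = 3^(3 + 1) + 2·3^2 + 2·3 + 2; sub 4 for 3: 4^(4 + 1) + 2·4^2 + 2·4 + 2; = 1066; G_2 = 1066−1 = 1065
step 2: 1065 = 4^(4 + 1) + 2·4^2 + 2·4 + 1; sub 5 for 4: 5^(5 + 1) + 2·5^2 + 2·5 + 1; = 15686; G_3 = 15686−1 = 15685
step 3: 15685 = 5^(5 + 1) + 2·5^2 + 2·5; sub 6 for 5: 6^(6 + 1) + 2·6^2 + 2·6; = 280020; G_4 = 280020−1 = 280019
step 4: 280019 = 6^(6 + 1) + 2·6^2 + 6 + 5; sub 7 for 6: 7^(7 + 1) + 2·7^2 + 7 + 5; = 5764911; G_5 = 5764911−1 = 5764910
step 5: 5764910 = 7^(7 + 1) + 2·7^2 + 7 + 4; sub 8 for 7: 8^(8 + 1) + 2·8^2 + 8 + 4; = 134217868; G_6 = 134217868−1 = 134217867

12, 107, 1065, 15685, 280019, 5764910, 134217867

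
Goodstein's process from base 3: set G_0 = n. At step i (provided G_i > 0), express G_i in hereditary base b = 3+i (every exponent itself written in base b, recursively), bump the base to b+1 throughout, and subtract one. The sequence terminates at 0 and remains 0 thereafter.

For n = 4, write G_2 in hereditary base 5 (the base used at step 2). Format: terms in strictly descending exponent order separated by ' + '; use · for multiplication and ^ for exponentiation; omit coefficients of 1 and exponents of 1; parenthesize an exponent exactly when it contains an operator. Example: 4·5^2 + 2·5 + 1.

4

4 —HB3→ 3 + 1 —bump→ 4 + 1 = 5 —(−1)→ 4
4 —HB4→ 4 —bump→ 5 = 5 —(−1)→ 4
4 —HB5→ 4 —bump→ 4 = 4 —(−1)→ 3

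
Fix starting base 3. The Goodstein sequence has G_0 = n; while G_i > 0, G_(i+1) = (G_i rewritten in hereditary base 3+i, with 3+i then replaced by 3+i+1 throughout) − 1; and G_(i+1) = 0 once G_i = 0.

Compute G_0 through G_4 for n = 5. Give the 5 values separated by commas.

step 0: 5 = 3 + 2; sub 4 for 3: 4 + 2; = 6; G_1 = 6−1 = 5
step 1: 5 = 4 + 1; sub 5 for 4: 5 + 1; = 6; G_2 = 6−1 = 5
step 2: 5 = 5; sub 6 for 5: 6; = 6; G_3 = 6−1 = 5
step 3: 5 = 5; sub 7 for 6: 5; = 5; G_4 = 5−1 = 4

5, 5, 5, 5, 4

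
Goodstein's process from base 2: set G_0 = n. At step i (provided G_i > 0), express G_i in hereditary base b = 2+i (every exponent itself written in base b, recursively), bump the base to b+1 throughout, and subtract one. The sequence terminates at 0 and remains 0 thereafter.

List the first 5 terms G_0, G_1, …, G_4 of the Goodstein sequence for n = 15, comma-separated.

i=0: 15 = 2^(2 + 1) + 2^2 + 2 + 1 (b=2); 2→3: 3^(3 + 1) + 3^3 + 3 + 1 = 112; 112−1 = 111
i=1: 111 = 3^(3 + 1) + 3^3 + 3 (b=3); 3→4: 4^(4 + 1) + 4^4 + 4 = 1284; 1284−1 = 1283
i=2: 1283 = 4^(4 + 1) + 4^4 + 3 (b=4); 4→5: 5^(5 + 1) + 5^5 + 3 = 18753; 18753−1 = 18752
i=3: 18752 = 5^(5 + 1) + 5^5 + 2 (b=5); 5→6: 6^(6 + 1) + 6^6 + 2 = 326594; 326594−1 = 326593

15, 111, 1283, 18752, 326593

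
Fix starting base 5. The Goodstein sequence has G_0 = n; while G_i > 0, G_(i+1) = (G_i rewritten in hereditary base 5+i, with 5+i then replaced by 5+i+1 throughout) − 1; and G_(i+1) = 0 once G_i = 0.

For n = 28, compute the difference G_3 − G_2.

28 —HB5→ 5^2 + 3 —bump→ 6^2 + 3 = 39 —(−1)→ 38
38 —HB6→ 6^2 + 2 —bump→ 7^2 + 2 = 51 —(−1)→ 50
50 —HB7→ 7^2 + 1 —bump→ 8^2 + 1 = 65 —(−1)→ 64

14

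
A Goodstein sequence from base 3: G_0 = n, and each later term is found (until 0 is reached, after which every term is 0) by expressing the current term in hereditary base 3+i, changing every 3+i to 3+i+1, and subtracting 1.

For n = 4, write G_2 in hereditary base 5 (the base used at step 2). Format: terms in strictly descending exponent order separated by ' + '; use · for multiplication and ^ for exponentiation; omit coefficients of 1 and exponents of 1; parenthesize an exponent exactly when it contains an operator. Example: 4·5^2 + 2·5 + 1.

i=0: 4 = 3 + 1 (b=3); 3→4: 4 + 1 = 5; 5−1 = 4
i=1: 4 = 4 (b=4); 4→5: 5 = 5; 5−1 = 4
i=2: 4 = 4 (b=5); 5→6: 4 = 4; 4−1 = 3

4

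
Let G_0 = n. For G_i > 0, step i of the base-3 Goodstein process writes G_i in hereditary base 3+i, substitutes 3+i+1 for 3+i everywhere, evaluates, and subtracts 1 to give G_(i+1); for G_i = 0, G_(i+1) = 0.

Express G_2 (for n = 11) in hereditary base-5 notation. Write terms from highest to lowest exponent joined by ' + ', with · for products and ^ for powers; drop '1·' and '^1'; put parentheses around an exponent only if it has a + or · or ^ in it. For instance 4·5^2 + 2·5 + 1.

5^2

[0] 11 ≡ 3^2 + 2 (base 3). Lift 4: 18. −1: 17.
[1] 17 ≡ 4^2 + 1 (base 4). Lift 5: 26. −1: 25.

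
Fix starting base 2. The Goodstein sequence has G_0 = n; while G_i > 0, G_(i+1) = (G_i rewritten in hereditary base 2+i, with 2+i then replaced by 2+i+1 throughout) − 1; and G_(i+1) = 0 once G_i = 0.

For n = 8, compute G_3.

[0] 8 ≡ 2^(2 + 1) (base 2). Lift 3: 81. −1: 80.
[1] 80 ≡ 2·3^3 + 2·3^2 + 2·3 + 2 (base 3). Lift 4: 554. −1: 553.
[2] 553 ≡ 2·4^4 + 2·4^2 + 2·4 + 1 (base 4). Lift 5: 6311. −1: 6310.
[3] 6310 ≡ 2·5^5 + 2·5^2 + 2·5 (base 5). Lift 6: 93396. −1: 93395.

6310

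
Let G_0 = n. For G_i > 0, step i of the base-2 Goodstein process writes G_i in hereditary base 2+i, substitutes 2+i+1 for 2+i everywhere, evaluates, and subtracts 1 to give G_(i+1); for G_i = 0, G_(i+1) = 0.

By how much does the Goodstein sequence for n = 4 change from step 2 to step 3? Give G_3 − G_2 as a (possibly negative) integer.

[0] 4 ≡ 2^2 (base 2). Lift 3: 27. −1: 26.
[1] 26 ≡ 2·3^2 + 2·3 + 2 (base 3). Lift 4: 42. −1: 41.
[2] 41 ≡ 2·4^2 + 2·4 + 1 (base 4). Lift 5: 61. −1: 60.

19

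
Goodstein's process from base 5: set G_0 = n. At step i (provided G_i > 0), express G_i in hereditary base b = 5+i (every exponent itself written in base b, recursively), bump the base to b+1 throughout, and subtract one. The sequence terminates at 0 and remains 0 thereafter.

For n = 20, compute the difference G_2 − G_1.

2

G_0=20  [base 5] 4·5  →[5↦6]→  4·6 = 24  −1 ⇒ G_1=23
G_1=23  [base 6] 3·6 + 5  →[6↦7]→  3·7 + 5 = 26  −1 ⇒ G_2=25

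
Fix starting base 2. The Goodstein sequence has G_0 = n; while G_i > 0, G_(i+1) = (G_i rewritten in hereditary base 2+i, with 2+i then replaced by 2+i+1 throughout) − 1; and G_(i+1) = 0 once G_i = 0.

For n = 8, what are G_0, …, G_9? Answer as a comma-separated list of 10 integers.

8, 80, 553, 6310, 93395, 1647195, 33554571, 774841151, 20000000211, 570623341475

G_0=8  [base 2] 2^(2 + 1)  →[2↦3]→  3^(3 + 1) = 81  −1 ⇒ G_1=80
G_1=80  [base 3] 2·3^3 + 2·3^2 + 2·3 + 2  →[3↦4]→  2·4^4 + 2·4^2 + 2·4 + 2 = 554  −1 ⇒ G_2=553
G_2=553  [base 4] 2·4^4 + 2·4^2 + 2·4 + 1  →[4↦5]→  2·5^5 + 2·5^2 + 2·5 + 1 = 6311  −1 ⇒ G_3=6310
G_3=6310  [base 5] 2·5^5 + 2·5^2 + 2·5  →[5↦6]→  2·6^6 + 2·6^2 + 2·6 = 93396  −1 ⇒ G_4=93395
G_4=93395  [base 6] 2·6^6 + 2·6^2 + 6 + 5  →[6↦7]→  2·7^7 + 2·7^2 + 7 + 5 = 1647196  −1 ⇒ G_5=1647195
G_5=1647195  [base 7] 2·7^7 + 2·7^2 + 7 + 4  →[7↦8]→  2·8^8 + 2·8^2 + 8 + 4 = 33554572  −1 ⇒ G_6=33554571
G_6=33554571  [base 8] 2·8^8 + 2·8^2 + 8 + 3  →[8↦9]→  2·9^9 + 2·9^2 + 9 + 3 = 774841152  −1 ⇒ G_7=774841151
G_7=774841151  [base 9] 2·9^9 + 2·9^2 + 9 + 2  →[9↦10]→  2·10^10 + 2·10^2 + 10 + 2 = 20000000212  −1 ⇒ G_8=20000000211
G_8=20000000211  [base 10] 2·10^10 + 2·10^2 + 10 + 1  →[10↦11]→  2·11^11 + 2·11^2 + 11 + 1 = 570623341476  −1 ⇒ G_9=570623341475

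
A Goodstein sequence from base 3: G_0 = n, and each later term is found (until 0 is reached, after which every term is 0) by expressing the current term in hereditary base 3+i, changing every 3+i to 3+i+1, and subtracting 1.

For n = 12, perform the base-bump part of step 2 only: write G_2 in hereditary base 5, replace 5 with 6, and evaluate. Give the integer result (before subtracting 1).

38

step 0: 12 = 3^2 + 3; sub 4 for 3: 4^2 + 4; = 20; G_1 = 20−1 = 19
step 1: 19 = 4^2 + 3; sub 5 for 4: 5^2 + 3; = 28; G_2 = 28−1 = 27
step 2: 27 = 5^2 + 2; sub 6 for 5: 6^2 + 2; = 38; G_3 = 38−1 = 37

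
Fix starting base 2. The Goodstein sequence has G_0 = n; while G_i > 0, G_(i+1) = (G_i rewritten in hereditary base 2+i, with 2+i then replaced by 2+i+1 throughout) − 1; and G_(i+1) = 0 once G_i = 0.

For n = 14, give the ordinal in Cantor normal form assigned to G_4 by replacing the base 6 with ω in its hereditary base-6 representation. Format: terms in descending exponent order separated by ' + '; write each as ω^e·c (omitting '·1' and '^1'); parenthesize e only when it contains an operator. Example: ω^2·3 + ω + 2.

base 2: 14 = 2^(2 + 1) + 2^2 + 2; at 3: 3^(3 + 1) + 3^3 + 3 = 111; next = 110
base 3: 110 = 3^(3 + 1) + 3^3 + 2; at 4: 4^(4 + 1) + 4^4 + 2 = 1282; next = 1281
base 4: 1281 = 4^(4 + 1) + 4^4 + 1; at 5: 5^(5 + 1) + 5^5 + 1 = 18751; next = 18750
base 5: 18750 = 5^(5 + 1) + 5^5; at 6: 6^(6 + 1) + 6^6 = 326592; next = 326591
base 6: 326591 = 6^(6 + 1) + 5·6^5 + 5·6^4 + 5·6^3 + 5·6^2 + 5·6 + 5; at 7: 7^(7 + 1) + 5·7^5 + 5·7^4 + 5·7^3 + 5·7^2 + 5·7 + 5 = 5862841; next = 5862840

ω^(ω + 1) + ω^5·5 + ω^4·5 + ω^3·5 + ω^2·5 + ω·5 + 5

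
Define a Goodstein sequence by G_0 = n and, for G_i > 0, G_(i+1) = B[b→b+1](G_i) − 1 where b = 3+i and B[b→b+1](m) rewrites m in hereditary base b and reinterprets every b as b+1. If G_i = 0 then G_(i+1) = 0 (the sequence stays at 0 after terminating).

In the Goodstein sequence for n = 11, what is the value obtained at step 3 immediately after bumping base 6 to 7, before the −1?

[0] 11 ≡ 3^2 + 2 (base 3). Lift 4: 18. −1: 17.
[1] 17 ≡ 4^2 + 1 (base 4). Lift 5: 26. −1: 25.
[2] 25 ≡ 5^2 (base 5). Lift 6: 36. −1: 35.
[3] 35 ≡ 5·6 + 5 (base 6). Lift 7: 40. −1: 39.

40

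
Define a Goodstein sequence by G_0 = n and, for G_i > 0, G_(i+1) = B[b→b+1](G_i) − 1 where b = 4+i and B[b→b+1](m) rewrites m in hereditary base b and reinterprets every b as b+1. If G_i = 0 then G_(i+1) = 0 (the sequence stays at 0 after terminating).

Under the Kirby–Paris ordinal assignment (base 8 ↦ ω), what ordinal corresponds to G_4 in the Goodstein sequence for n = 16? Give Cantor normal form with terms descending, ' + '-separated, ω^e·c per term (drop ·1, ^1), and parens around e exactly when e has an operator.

G_0 = 16. HB_4(16) = 4^2. Bump = 25. G_1 = 24.
G_1 = 24. HB_5(24) = 4·5 + 4. Bump = 28. G_2 = 27.
G_2 = 27. HB_6(27) = 4·6 + 3. Bump = 31. G_3 = 30.
G_3 = 30. HB_7(30) = 4·7 + 2. Bump = 34. G_4 = 33.
G_4 = 33. HB_8(33) = 4·8 + 1. Bump = 37. G_5 = 36.

ω·4 + 1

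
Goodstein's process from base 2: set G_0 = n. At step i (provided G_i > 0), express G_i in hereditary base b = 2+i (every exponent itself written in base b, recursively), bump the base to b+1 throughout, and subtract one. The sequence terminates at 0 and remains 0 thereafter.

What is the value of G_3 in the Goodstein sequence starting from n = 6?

3125

base 2: 6 = 2^2 + 2; at 3: 3^3 + 3 = 30; next = 29
base 3: 29 = 3^3 + 2; at 4: 4^4 + 2 = 258; next = 257
base 4: 257 = 4^4 + 1; at 5: 5^5 + 1 = 3126; next = 3125
base 5: 3125 = 5^5; at 6: 6^6 = 46656; next = 46655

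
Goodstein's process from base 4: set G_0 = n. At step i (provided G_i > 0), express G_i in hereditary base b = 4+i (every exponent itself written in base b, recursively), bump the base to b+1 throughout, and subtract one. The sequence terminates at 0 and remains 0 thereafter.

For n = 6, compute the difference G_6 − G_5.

[0] 6 ≡ 4 + 2 (base 4). Lift 5: 7. −1: 6.
[1] 6 ≡ 5 + 1 (base 5). Lift 6: 7. −1: 6.
[2] 6 ≡ 6 (base 6). Lift 7: 7. −1: 6.
[3] 6 ≡ 6 (base 7). Lift 8: 6. −1: 5.
[4] 5 ≡ 5 (base 8). Lift 9: 5. −1: 4.
[5] 4 ≡ 4 (base 9). Lift 10: 4. −1: 3.

-1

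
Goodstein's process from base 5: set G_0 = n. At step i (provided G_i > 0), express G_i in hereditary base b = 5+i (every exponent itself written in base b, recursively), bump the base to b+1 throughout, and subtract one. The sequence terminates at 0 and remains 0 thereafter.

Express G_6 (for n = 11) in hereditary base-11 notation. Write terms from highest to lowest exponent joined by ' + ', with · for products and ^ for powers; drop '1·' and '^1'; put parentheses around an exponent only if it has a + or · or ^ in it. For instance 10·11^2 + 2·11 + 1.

11 + 2

step 0: 11 = 2·5 + 1; sub 6 for 5: 2·6 + 1; = 13; G_1 = 13−1 = 12
step 1: 12 = 2·6; sub 7 for 6: 2·7; = 14; G_2 = 14−1 = 13
step 2: 13 = 7 + 6; sub 8 for 7: 8 + 6; = 14; G_3 = 14−1 = 13
step 3: 13 = 8 + 5; sub 9 for 8: 9 + 5; = 14; G_4 = 14−1 = 13
step 4: 13 = 9 + 4; sub 10 for 9: 10 + 4; = 14; G_5 = 14−1 = 13
step 5: 13 = 10 + 3; sub 11 for 10: 11 + 3; = 14; G_6 = 14−1 = 13
step 6: 13 = 11 + 2; sub 12 for 11: 12 + 2; = 14; G_7 = 14−1 = 13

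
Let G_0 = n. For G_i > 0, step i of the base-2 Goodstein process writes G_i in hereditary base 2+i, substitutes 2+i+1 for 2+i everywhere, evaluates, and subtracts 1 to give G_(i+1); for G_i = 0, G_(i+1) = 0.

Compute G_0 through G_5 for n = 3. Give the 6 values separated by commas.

3, 3, 3, 2, 1, 0

(0) 3|_2 = 2 + 1 ↦ 3 + 1|_3 = 4 ⇒ 3
(1) 3|_3 = 3 ↦ 4|_4 = 4 ⇒ 3
(2) 3|_4 = 3 ↦ 3|_5 = 3 ⇒ 2
(3) 2|_5 = 2 ↦ 2|_6 = 2 ⇒ 1
(4) 1|_6 = 1 ↦ 1|_7 = 1 ⇒ 0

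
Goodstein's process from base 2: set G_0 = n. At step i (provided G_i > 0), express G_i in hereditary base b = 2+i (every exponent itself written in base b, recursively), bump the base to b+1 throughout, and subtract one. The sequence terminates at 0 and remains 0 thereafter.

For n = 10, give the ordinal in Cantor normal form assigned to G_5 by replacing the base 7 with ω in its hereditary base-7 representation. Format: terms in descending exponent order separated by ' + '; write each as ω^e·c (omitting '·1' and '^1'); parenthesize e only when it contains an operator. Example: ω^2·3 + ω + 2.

base 2: 10 = 2^(2 + 1) + 2; at 3: 3^(3 + 1) + 3 = 84; next = 83
base 3: 83 = 3^(3 + 1) + 2; at 4: 4^(4 + 1) + 2 = 1026; next = 1025
base 4: 1025 = 4^(4 + 1) + 1; at 5: 5^(5 + 1) + 1 = 15626; next = 15625
base 5: 15625 = 5^(5 + 1); at 6: 6^(6 + 1) = 279936; next = 279935
base 6: 279935 = 5·6^6 + 5·6^5 + 5·6^4 + 5·6^3 + 5·6^2 + 5·6 + 5; at 7: 5·7^7 + 5·7^5 + 5·7^4 + 5·7^3 + 5·7^2 + 5·7 + 5 = 4215755; next = 4215754

ω^ω·5 + ω^5·5 + ω^4·5 + ω^3·5 + ω^2·5 + ω·5 + 4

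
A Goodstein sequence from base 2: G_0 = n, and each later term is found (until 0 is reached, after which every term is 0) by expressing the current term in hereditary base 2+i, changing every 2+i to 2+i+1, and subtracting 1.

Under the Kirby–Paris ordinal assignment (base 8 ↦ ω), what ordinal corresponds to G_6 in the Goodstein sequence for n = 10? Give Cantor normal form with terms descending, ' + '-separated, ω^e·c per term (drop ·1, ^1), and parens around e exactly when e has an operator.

step 0: 10 = 2^(2 + 1) + 2; sub 3 for 2: 3^(3 + 1) + 3; = 84; G_1 = 84−1 = 83
step 1: 83 = 3^(3 + 1) + 2; sub 4 for 3: 4^(4 + 1) + 2; = 1026; G_2 = 1026−1 = 1025
step 2: 1025 = 4^(4 + 1) + 1; sub 5 for 4: 5^(5 + 1) + 1; = 15626; G_3 = 15626−1 = 15625
step 3: 15625 = 5^(5 + 1); sub 6 for 5: 6^(6 + 1); = 279936; G_4 = 279936−1 = 279935
step 4: 279935 = 5·6^6 + 5·6^5 + 5·6^4 + 5·6^3 + 5·6^2 + 5·6 + 5; sub 7 for 6: 5·7^7 + 5·7^5 + 5·7^4 + 5·7^3 + 5·7^2 + 5·7 + 5; = 4215755; G_5 = 4215755−1 = 4215754
step 5: 4215754 = 5·7^7 + 5·7^5 + 5·7^4 + 5·7^3 + 5·7^2 + 5·7 + 4; sub 8 for 7: 5·8^8 + 5·8^5 + 5·8^4 + 5·8^3 + 5·8^2 + 5·8 + 4; = 84073324; G_6 = 84073324−1 = 84073323
step 6: 84073323 = 5·8^8 + 5·8^5 + 5·8^4 + 5·8^3 + 5·8^2 + 5·8 + 3; sub 9 for 8: 5·9^9 + 5·9^5 + 5·9^4 + 5·9^3 + 5·9^2 + 5·9 + 3; = 1937434593; G_7 = 1937434593−1 = 1937434592

ω^ω·5 + ω^5·5 + ω^4·5 + ω^3·5 + ω^2·5 + ω·5 + 3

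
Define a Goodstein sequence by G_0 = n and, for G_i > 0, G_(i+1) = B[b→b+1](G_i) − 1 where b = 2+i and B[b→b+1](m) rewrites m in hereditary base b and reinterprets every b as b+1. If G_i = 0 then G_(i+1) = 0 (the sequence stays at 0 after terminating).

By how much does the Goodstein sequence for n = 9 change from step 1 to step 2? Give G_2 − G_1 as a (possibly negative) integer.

942

(0) 9|_2 = 2^(2 + 1) + 1 ↦ 3^(3 + 1) + 1|_3 = 82 ⇒ 81
(1) 81|_3 = 3^(3 + 1) ↦ 4^(4 + 1)|_4 = 1024 ⇒ 1023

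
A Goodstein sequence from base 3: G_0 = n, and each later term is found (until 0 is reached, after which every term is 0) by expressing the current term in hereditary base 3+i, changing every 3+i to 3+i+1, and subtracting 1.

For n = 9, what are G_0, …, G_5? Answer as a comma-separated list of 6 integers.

9, 15, 17, 19, 21, 23

i=0: 9 = 3^2 (b=3); 3→4: 4^2 = 16; 16−1 = 15
i=1: 15 = 3·4 + 3 (b=4); 4→5: 3·5 + 3 = 18; 18−1 = 17
i=2: 17 = 3·5 + 2 (b=5); 5→6: 3·6 + 2 = 20; 20−1 = 19
i=3: 19 = 3·6 + 1 (b=6); 6→7: 3·7 + 1 = 22; 22−1 = 21
i=4: 21 = 3·7 (b=7); 7→8: 3·8 = 24; 24−1 = 23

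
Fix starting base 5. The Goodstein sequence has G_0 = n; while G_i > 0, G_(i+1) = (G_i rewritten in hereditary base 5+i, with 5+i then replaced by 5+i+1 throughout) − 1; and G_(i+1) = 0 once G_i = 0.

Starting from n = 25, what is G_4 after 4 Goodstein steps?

G_0 = 25. HB_5(25) = 5^2. Bump = 36. G_1 = 35.
G_1 = 35. HB_6(35) = 5·6 + 5. Bump = 40. G_2 = 39.
G_2 = 39. HB_7(39) = 5·7 + 4. Bump = 44. G_3 = 43.
G_3 = 43. HB_8(43) = 5·8 + 3. Bump = 48. G_4 = 47.
G_4 = 47. HB_9(47) = 5·9 + 2. Bump = 52. G_5 = 51.

47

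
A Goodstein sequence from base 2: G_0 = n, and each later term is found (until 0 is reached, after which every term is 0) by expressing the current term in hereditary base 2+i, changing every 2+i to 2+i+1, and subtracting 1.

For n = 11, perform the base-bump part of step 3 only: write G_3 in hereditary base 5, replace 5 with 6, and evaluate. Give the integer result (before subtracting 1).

11 —HB2→ 2^(2 + 1) + 2 + 1 —bump→ 3^(3 + 1) + 3 + 1 = 85 —(−1)→ 84
84 —HB3→ 3^(3 + 1) + 3 —bump→ 4^(4 + 1) + 4 = 1028 —(−1)→ 1027
1027 —HB4→ 4^(4 + 1) + 3 —bump→ 5^(5 + 1) + 3 = 15628 —(−1)→ 15627
15627 —HB5→ 5^(5 + 1) + 2 —bump→ 6^(6 + 1) + 2 = 279938 —(−1)→ 279937

279938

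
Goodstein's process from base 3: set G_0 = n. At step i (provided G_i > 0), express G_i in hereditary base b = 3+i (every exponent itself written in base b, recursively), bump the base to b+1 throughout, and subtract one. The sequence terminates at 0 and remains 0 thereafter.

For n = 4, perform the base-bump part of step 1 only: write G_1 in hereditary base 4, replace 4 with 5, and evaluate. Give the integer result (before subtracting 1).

5

G_0=4  [base 3] 3 + 1  →[3↦4]→  4 + 1 = 5  −1 ⇒ G_1=4
G_1=4  [base 4] 4  →[4↦5]→  5 = 5  −1 ⇒ G_2=4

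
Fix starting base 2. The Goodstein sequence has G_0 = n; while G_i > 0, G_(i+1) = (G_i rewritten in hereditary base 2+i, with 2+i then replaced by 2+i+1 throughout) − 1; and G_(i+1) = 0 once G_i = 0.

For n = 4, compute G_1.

G_0=4  [base 2] 2^2  →[2↦3]→  3^3 = 27  −1 ⇒ G_1=26
G_1=26  [base 3] 2·3^2 + 2·3 + 2  →[3↦4]→  2·4^2 + 2·4 + 2 = 42  −1 ⇒ G_2=41

26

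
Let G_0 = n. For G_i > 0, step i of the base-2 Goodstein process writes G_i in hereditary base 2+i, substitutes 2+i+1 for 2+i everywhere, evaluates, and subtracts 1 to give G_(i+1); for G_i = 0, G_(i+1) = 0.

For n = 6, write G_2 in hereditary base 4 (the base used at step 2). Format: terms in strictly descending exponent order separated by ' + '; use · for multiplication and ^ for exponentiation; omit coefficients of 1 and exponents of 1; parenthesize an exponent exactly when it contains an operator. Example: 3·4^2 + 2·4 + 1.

4^4 + 1

G_0 = 6. HB_2(6) = 2^2 + 2. Bump = 30. G_1 = 29.
G_1 = 29. HB_3(29) = 3^3 + 2. Bump = 258. G_2 = 257.
G_2 = 257. HB_4(257) = 4^4 + 1. Bump = 3126. G_3 = 3125.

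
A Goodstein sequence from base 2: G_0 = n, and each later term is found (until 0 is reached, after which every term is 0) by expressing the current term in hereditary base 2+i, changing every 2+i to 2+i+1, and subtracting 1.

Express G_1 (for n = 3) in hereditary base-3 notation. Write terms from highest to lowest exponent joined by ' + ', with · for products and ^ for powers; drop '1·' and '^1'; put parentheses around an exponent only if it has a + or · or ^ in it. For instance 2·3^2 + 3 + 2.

G_0=3  [base 2] 2 + 1  →[2↦3]→  3 + 1 = 4  −1 ⇒ G_1=3
G_1=3  [base 3] 3  →[3↦4]→  4 = 4  −1 ⇒ G_2=3

3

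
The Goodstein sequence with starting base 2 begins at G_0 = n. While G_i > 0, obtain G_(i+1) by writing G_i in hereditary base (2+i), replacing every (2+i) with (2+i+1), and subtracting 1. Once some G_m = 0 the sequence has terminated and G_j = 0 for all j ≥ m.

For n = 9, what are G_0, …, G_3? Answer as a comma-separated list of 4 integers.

9, 81, 1023, 9842

i=0: 9 = 2^(2 + 1) + 1 (b=2); 2→3: 3^(3 + 1) + 1 = 82; 82−1 = 81
i=1: 81 = 3^(3 + 1) (b=3); 3→4: 4^(4 + 1) = 1024; 1024−1 = 1023
i=2: 1023 = 3·4^4 + 3·4^3 + 3·4^2 + 3·4 + 3 (b=4); 4→5: 3·5^5 + 3·5^3 + 3·5^2 + 3·5 + 3 = 9843; 9843−1 = 9842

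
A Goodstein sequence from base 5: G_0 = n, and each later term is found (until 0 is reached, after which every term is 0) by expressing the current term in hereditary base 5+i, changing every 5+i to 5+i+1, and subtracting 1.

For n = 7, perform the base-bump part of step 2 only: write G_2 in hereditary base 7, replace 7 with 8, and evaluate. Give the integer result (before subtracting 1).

8

7 —HB5→ 5 + 2 —bump→ 6 + 2 = 8 —(−1)→ 7
7 —HB6→ 6 + 1 —bump→ 7 + 1 = 8 —(−1)→ 7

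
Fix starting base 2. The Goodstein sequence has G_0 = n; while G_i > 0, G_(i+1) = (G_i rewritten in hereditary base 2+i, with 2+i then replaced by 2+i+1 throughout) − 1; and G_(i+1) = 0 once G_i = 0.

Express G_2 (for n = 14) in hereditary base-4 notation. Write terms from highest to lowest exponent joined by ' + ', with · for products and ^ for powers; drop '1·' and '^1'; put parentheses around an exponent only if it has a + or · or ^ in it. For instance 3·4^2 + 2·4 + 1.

4^(4 + 1) + 4^4 + 1

G_0 = 14. HB_2(14) = 2^(2 + 1) + 2^2 + 2. Bump = 111. G_1 = 110.
G_1 = 110. HB_3(110) = 3^(3 + 1) + 3^3 + 2. Bump = 1282. G_2 = 1281.
G_2 = 1281. HB_4(1281) = 4^(4 + 1) + 4^4 + 1. Bump = 18751. G_3 = 18750.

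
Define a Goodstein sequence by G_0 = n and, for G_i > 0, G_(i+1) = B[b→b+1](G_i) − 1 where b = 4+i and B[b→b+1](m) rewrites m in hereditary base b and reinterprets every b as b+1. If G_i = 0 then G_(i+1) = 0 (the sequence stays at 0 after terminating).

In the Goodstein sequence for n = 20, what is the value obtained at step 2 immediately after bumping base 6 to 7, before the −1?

G_0=20  [base 4] 4^2 + 4  →[4↦5]→  5^2 + 5 = 30  −1 ⇒ G_1=29
G_1=29  [base 5] 5^2 + 4  →[5↦6]→  6^2 + 4 = 40  −1 ⇒ G_2=39

52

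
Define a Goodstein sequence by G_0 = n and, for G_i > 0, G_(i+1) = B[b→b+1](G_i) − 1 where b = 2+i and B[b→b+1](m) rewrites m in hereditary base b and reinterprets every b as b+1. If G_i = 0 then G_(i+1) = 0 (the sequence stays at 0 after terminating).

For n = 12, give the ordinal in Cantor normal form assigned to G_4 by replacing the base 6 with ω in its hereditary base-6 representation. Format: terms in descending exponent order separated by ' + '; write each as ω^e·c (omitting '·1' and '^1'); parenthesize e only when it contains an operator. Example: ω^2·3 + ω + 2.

ω^(ω + 1) + ω^2·2 + ω + 5

step 0: 12 = 2^(2 + 1) + 2^2; sub 3 for 2: 3^(3 + 1) + 3^3; = 108; G_1 = 108−1 = 107
step 1: 107 = 3^(3 + 1) + 2·3^2 + 2·3 + 2; sub 4 for 3: 4^(4 + 1) + 2·4^2 + 2·4 + 2; = 1066; G_2 = 1066−1 = 1065
step 2: 1065 = 4^(4 + 1) + 2·4^2 + 2·4 + 1; sub 5 for 4: 5^(5 + 1) + 2·5^2 + 2·5 + 1; = 15686; G_3 = 15686−1 = 15685
step 3: 15685 = 5^(5 + 1) + 2·5^2 + 2·5; sub 6 for 5: 6^(6 + 1) + 2·6^2 + 2·6; = 280020; G_4 = 280020−1 = 280019
step 4: 280019 = 6^(6 + 1) + 2·6^2 + 6 + 5; sub 7 for 6: 7^(7 + 1) + 2·7^2 + 7 + 5; = 5764911; G_5 = 5764911−1 = 5764910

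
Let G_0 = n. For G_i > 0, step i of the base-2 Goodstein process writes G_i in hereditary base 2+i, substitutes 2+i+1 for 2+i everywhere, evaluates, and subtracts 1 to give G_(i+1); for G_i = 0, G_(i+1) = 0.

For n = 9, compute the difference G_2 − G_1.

i=0: 9 = 2^(2 + 1) + 1 (b=2); 2→3: 3^(3 + 1) + 1 = 82; 82−1 = 81
i=1: 81 = 3^(3 + 1) (b=3); 3→4: 4^(4 + 1) = 1024; 1024−1 = 1023

942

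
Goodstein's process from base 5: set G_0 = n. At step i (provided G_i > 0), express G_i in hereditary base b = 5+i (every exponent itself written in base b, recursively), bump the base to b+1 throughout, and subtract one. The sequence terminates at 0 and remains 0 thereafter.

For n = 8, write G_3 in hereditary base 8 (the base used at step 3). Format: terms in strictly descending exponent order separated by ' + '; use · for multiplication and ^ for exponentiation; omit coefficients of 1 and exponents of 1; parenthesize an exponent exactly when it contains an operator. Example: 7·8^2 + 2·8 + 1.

8

[0] 8 ≡ 5 + 3 (base 5). Lift 6: 9. −1: 8.
[1] 8 ≡ 6 + 2 (base 6). Lift 7: 9. −1: 8.
[2] 8 ≡ 7 + 1 (base 7). Lift 8: 9. −1: 8.
[3] 8 ≡ 8 (base 8). Lift 9: 9. −1: 8.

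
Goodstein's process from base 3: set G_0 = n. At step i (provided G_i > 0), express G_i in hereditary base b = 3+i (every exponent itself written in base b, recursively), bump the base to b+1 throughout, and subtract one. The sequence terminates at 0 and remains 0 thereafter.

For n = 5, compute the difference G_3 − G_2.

5 —HB3→ 3 + 2 —bump→ 4 + 2 = 6 —(−1)→ 5
5 —HB4→ 4 + 1 —bump→ 5 + 1 = 6 —(−1)→ 5
5 —HB5→ 5 —bump→ 6 = 6 —(−1)→ 5

0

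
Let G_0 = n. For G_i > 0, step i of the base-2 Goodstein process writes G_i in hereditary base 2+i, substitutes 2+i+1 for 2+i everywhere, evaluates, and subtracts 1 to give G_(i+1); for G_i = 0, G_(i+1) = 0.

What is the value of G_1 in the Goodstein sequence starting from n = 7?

i=0: 7 = 2^2 + 2 + 1 (b=2); 2→3: 3^3 + 3 + 1 = 31; 31−1 = 30
i=1: 30 = 3^3 + 3 (b=3); 3→4: 4^4 + 4 = 260; 260−1 = 259

30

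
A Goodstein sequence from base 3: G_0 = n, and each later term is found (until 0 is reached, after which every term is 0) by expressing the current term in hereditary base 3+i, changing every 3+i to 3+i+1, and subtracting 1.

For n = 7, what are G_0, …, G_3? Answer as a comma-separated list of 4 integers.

base 3: 7 = 2·3 + 1; at 4: 2·4 + 1 = 9; next = 8
base 4: 8 = 2·4; at 5: 2·5 = 10; next = 9
base 5: 9 = 5 + 4; at 6: 6 + 4 = 10; next = 9

7, 8, 9, 9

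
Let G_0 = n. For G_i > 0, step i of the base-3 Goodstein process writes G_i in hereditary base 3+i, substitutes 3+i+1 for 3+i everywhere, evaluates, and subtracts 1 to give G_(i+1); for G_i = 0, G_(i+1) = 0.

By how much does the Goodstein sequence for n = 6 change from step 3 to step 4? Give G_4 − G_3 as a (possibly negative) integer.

0

G_0 = 6. HB_3(6) = 2·3. Bump = 8. G_1 = 7.
G_1 = 7. HB_4(7) = 4 + 3. Bump = 8. G_2 = 7.
G_2 = 7. HB_5(7) = 5 + 2. Bump = 8. G_3 = 7.
G_3 = 7. HB_6(7) = 6 + 1. Bump = 8. G_4 = 7.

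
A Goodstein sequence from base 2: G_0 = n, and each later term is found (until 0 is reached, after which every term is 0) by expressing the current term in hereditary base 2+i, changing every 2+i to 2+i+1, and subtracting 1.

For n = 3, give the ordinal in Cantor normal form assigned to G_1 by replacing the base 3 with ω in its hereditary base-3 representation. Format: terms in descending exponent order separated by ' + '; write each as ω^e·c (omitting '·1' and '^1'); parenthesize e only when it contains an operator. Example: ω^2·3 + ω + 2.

(0) 3|_2 = 2 + 1 ↦ 3 + 1|_3 = 4 ⇒ 3
(1) 3|_3 = 3 ↦ 4|_4 = 4 ⇒ 3

ω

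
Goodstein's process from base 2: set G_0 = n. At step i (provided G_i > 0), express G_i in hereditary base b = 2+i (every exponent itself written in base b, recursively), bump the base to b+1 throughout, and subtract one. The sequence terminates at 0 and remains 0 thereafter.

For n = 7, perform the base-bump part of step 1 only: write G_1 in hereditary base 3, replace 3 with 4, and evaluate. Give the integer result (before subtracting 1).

260

G_0 = 7. HB_2(7) = 2^2 + 2 + 1. Bump = 31. G_1 = 30.
G_1 = 30. HB_3(30) = 3^3 + 3. Bump = 260. G_2 = 259.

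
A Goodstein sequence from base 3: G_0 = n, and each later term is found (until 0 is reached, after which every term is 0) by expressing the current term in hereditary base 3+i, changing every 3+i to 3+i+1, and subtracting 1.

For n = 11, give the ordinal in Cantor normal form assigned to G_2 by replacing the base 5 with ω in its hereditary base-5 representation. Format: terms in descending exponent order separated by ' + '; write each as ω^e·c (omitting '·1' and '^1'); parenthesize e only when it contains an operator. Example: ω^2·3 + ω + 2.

ω^2

base 3: 11 = 3^2 + 2; at 4: 4^2 + 2 = 18; next = 17
base 4: 17 = 4^2 + 1; at 5: 5^2 + 1 = 26; next = 25
base 5: 25 = 5^2; at 6: 6^2 = 36; next = 35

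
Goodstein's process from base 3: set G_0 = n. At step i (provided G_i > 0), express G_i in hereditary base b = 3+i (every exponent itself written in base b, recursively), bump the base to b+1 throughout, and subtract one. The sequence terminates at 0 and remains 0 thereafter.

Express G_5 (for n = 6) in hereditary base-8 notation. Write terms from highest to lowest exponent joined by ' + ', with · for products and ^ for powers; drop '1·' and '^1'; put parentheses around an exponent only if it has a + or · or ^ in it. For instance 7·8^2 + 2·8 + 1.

7

[0] 6 ≡ 2·3 (base 3). Lift 4: 8. −1: 7.
[1] 7 ≡ 4 + 3 (base 4). Lift 5: 8. −1: 7.
[2] 7 ≡ 5 + 2 (base 5). Lift 6: 8. −1: 7.
[3] 7 ≡ 6 + 1 (base 6). Lift 7: 8. −1: 7.
[4] 7 ≡ 7 (base 7). Lift 8: 8. −1: 7.
[5] 7 ≡ 7 (base 8). Lift 9: 7. −1: 6.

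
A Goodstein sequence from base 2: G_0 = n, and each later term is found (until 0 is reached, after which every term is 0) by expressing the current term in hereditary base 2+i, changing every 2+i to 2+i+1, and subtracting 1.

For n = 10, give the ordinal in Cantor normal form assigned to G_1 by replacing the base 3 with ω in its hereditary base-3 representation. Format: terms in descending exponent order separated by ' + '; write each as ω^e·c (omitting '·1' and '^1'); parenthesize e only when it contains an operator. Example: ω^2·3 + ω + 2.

step 0: 10 = 2^(2 + 1) + 2; sub 3 for 2: 3^(3 + 1) + 3; = 84; G_1 = 84−1 = 83
step 1: 83 = 3^(3 + 1) + 2; sub 4 for 3: 4^(4 + 1) + 2; = 1026; G_2 = 1026−1 = 1025

ω^(ω + 1) + 2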